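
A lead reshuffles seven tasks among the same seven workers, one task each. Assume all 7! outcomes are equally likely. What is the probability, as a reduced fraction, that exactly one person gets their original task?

Favorable outcomes: C(7,1)·!6 = 7·265 = 1855.
Total outcomes: 7! = 5040.
Probability = 1855/5040 = 53/144.

53/144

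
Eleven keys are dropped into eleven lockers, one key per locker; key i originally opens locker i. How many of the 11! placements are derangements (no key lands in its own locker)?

Use !n = (n-1)(!(n-1) + !(n-2)).
!11 = 10·(1334961 + 133496) = 10·1468457 = 14684570

14684570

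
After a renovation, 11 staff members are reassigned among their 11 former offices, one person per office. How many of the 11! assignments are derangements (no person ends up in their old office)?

14684570

!11 is the nearest integer to 11!/e.
11! = 39916800, and 39916800/e ≈ 14684570.08, so !11 = 14684570.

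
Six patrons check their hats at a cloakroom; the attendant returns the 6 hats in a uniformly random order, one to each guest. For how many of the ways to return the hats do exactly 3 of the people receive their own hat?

40

Pick the 3 fixed positions: C(6,3) = 20 ways.
The other 3 form a derangement: !3 = 2.
Total: 20 × 2 = 40.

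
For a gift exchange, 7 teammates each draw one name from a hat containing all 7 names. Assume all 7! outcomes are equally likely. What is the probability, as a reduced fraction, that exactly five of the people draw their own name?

Favorable outcomes: C(7,5)·!2 = 21·1 = 21.
Total outcomes: 7! = 5040.
Probability = 21/5040 = 1/240.

1/240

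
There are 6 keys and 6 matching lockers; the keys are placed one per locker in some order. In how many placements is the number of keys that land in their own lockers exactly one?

Pick the single fixed position: C(6,1) = 6 ways.
The other 5 form a derangement: !5 = 44.
Total: 6 × 44 = 264.

264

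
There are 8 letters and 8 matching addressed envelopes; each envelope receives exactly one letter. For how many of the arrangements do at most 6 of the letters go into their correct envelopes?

# with exactly i fixed is C(8,i)·!(8-i); sum over i=0..6:
  i=0: C(8,0)·!8 = 1·14833 = 14833
  i=1: C(8,1)·!7 = 8·1854 = 14832
  i=2: C(8,2)·!6 = 28·265 = 7420
  i=3: C(8,3)·!5 = 56·44 = 2464
  i=4: C(8,4)·!4 = 70·9 = 630
  i=5: C(8,5)·!3 = 56·2 = 112
  i=6: C(8,6)·!2 = 28·1 = 28
Total = 40319.

40319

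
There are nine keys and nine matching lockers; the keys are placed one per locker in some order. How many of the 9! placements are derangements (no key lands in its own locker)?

133496

By inclusion-exclusion, !9 = Σ (-1)^k · 9!/k! for k=0..9
= 9! - 9!/1! + 9!/2! - 9!/3! + 9!/4! - 9!/5! + 9!/6! - 9!/7! + 9!/8! - 9!/9!
= 362880 - 362880 + 181440 - 60480 + 15120 - 3024 + 504 - 72 + 9 - 1
= 133496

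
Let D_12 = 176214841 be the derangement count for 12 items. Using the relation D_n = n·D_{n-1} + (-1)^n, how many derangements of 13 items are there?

D_13 = 13·176214841 - 1 = 2290792932.

2290792932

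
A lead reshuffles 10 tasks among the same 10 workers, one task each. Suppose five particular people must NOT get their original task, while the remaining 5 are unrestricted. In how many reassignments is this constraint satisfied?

2170680

Let A_j be the event that the j-th constrained one is fixed. By inclusion-exclusion over the 5 events:
Σ_{j=0}^{5} (-1)^j C(5,j)(10-j)!
= C(5,0)·10! - C(5,1)·9! + C(5,2)·8! - C(5,3)·7! + C(5,4)·6! - C(5,5)·5!
= 3628800 - 1814400 + 403200 - 50400 + 3600 - 120
= 2170680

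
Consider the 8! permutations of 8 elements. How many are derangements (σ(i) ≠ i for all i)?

Use !n = (n-1)(!(n-1) + !(n-2)).
!8 = 7·(1854 + 265) = 7·2119 = 14833

14833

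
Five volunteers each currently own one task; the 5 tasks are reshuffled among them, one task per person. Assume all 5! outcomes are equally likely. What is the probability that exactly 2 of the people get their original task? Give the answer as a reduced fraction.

1/6

Favorable outcomes: C(5,2)·!3 = 10·2 = 20.
Total outcomes: 5! = 120.
Probability = 20/120 = 1/6.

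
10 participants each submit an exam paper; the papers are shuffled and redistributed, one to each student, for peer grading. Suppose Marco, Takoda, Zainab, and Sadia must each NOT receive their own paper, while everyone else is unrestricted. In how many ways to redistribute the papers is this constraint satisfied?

2399760

Let A_j be the event that the j-th constrained one is fixed. By inclusion-exclusion over the 4 events:
Σ_{j=0}^{4} (-1)^j C(4,j)(10-j)!
= C(4,0)·10! - C(4,1)·9! + C(4,2)·8! - C(4,3)·7! + C(4,4)·6!
= 3628800 - 1451520 + 241920 - 20160 + 720
= 2399760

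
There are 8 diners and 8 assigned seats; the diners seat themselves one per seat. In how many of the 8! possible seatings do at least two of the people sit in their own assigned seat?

# with exactly i fixed is C(8,i)·!(8-i); sum over i=2..8:
  i=2: C(8,2)·!6 = 28·265 = 7420
  i=3: C(8,3)·!5 = 56·44 = 2464
  i=4: C(8,4)·!4 = 70·9 = 630
  i=5: C(8,5)·!3 = 56·2 = 112
  i=6: C(8,6)·!2 = 28·1 = 28
  i=7: C(8,7)·!1 = 8·0 = 0
  i=8: C(8,8)·!0 = 1·1 = 1
Total = 10655.

10655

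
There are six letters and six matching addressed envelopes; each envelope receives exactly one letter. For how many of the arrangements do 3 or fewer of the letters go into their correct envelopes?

Sum C(6,i)·!(6-i) for i = 0..3:
  i=0: C(6,0)·!6 = 1·265 = 265
  i=1: C(6,1)·!5 = 6·44 = 264
  i=2: C(6,2)·!4 = 15·9 = 135
  i=3: C(6,3)·!3 = 20·2 = 40
Total = 704.

704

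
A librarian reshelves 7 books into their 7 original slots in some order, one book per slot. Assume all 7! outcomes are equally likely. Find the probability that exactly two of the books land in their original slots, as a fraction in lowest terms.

Favorable outcomes: C(7,2)·!5 = 21·44 = 924.
Total outcomes: 7! = 5040.
Probability = 924/5040 = 11/60.

11/60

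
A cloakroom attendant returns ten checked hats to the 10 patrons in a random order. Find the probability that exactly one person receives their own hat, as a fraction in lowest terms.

Favorable outcomes: C(10,1)·!9 = 10·133496 = 1334960.
Total outcomes: 10! = 3628800.
Probability = 1334960/3628800 = 16687/45360.

16687/45360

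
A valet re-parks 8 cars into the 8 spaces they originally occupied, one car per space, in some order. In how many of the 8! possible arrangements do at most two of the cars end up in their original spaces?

# with exactly i fixed is C(8,i)·!(8-i); sum over i=0..2:
  i=0: C(8,0)·!8 = 1·14833 = 14833
  i=1: C(8,1)·!7 = 8·1854 = 14832
  i=2: C(8,2)·!6 = 28·265 = 7420
Total = 37085.

37085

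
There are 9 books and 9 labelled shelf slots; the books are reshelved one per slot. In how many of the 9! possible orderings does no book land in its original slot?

Use !n = (n-1)(!(n-1) + !(n-2)).
!9 = 8·(14833 + 1854) = 8·16687 = 133496

133496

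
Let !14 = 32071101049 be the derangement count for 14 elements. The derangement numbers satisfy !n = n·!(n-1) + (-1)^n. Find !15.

481066515734

!15 = 15·32071101049 - 1 = 481066515734.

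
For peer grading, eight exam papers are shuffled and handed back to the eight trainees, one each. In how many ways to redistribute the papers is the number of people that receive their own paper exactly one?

14832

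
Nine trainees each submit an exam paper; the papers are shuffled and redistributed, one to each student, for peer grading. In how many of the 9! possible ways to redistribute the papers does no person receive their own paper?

133496

Use !n = (n-1)(!(n-1) + !(n-2)).
!9 = 8·(14833 + 1854) = 8·16687 = 133496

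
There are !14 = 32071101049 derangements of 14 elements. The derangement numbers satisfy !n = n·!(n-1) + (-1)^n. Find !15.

481066515734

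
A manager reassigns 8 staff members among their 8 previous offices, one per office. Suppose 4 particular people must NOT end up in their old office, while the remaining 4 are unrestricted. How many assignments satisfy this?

24024

Inclusion-exclusion on the 4 forbidden self-matches:
Σ_{j=0}^{4} (-1)^j C(4,j)(8-j)!
= C(4,0)·8! - C(4,1)·7! + C(4,2)·6! - C(4,3)·5! + C(4,4)·4!
= 40320 - 20160 + 4320 - 480 + 24
= 24024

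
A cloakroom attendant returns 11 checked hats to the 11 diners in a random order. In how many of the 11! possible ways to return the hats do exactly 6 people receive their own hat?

20328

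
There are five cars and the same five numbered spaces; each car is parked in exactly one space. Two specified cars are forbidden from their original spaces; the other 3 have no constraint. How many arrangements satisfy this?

78

Let A_j be the event that the j-th constrained one is fixed. By inclusion-exclusion over the 2 events:
Σ_{j=0}^{2} (-1)^j C(2,j)(5-j)!
= C(2,0)·5! - C(2,1)·4! + C(2,2)·3!
= 120 - 48 + 6
= 78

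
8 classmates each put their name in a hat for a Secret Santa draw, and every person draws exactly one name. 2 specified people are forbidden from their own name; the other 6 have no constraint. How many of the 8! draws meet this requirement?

30960

Let A_j be the event that the j-th constrained one is fixed. By inclusion-exclusion over the 2 events:
Σ_{j=0}^{2} (-1)^j C(2,j)(8-j)!
= C(2,0)·8! - C(2,1)·7! + C(2,2)·6!
= 40320 - 10080 + 720
= 30960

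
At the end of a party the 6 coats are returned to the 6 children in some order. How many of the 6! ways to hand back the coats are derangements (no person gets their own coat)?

265

The number of derangements of 6 is !6 = Σ_{k=0}^{6} (-1)^k·6!/k!
= 6! - 6!/1! + 6!/2! - 6!/3! + 6!/4! - 6!/5! + 6!/6!
= 720 - 720 + 360 - 120 + 30 - 6 + 1
= 265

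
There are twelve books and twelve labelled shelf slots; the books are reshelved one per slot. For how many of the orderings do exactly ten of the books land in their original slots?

66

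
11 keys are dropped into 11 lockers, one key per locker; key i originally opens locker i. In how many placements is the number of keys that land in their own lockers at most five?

# with exactly i fixed is C(11,i)·!(11-i); sum over i=0..5:
  i=0: C(11,0)·!11 = 1·14684570 = 14684570
  i=1: C(11,1)·!10 = 11·1334961 = 14684571
  i=2: C(11,2)·!9 = 55·133496 = 7342280
  i=3: C(11,3)·!8 = 165·14833 = 2447445
  i=4: C(11,4)·!7 = 330·1854 = 611820
  i=5: C(11,5)·!6 = 462·265 = 122430
Total = 39893116.

39893116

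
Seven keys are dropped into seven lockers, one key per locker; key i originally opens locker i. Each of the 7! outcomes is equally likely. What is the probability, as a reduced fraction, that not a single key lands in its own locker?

103/280

Favorable outcomes: !7 = 1854.
Total outcomes: 7! = 5040.
Probability = 1854/5040 = 103/280.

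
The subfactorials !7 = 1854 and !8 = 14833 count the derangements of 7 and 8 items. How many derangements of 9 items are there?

133496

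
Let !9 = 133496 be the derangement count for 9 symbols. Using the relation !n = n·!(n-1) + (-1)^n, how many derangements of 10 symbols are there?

!10 = 10·133496 + 1 = 1334961.

1334961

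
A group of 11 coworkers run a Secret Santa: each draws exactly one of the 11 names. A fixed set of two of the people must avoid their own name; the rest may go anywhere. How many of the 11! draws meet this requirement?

33022080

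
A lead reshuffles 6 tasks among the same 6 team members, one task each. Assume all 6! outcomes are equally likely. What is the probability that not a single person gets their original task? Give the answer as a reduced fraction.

Favorable outcomes: !6 = 265.
Total outcomes: 6! = 720.
Probability = 265/720 = 53/144.

53/144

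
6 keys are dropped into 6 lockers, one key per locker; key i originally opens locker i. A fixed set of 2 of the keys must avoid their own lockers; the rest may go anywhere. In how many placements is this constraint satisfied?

Inclusion-exclusion on the 2 forbidden self-matches:
Σ_{j=0}^{2} (-1)^j C(2,j)(6-j)!
= C(2,0)·6! - C(2,1)·5! + C(2,2)·4!
= 720 - 240 + 24
= 504

504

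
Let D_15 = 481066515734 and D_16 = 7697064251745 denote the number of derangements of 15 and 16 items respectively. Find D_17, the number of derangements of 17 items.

D_17 = (17-1)·(D_16 + D_15) = 16·(7697064251745 + 481066515734) = 16·8178130767479 = 130850092279664.

130850092279664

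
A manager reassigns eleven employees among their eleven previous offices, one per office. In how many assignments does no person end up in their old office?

14684570

Recurrence: !11 = 10·(!10 + !9).
!11 = 10·(1334961 + 133496) = 10·1468457 = 14684570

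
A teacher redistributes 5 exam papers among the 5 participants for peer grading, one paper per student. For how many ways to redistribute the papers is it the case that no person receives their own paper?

!5 = 5! · Σ_{k=0}^{5} (-1)^k/k!
= 5! - 5!/1! + 5!/2! - 5!/3! + 5!/4! - 5!/5!
= 120 - 120 + 60 - 20 + 5 - 1
= 44

44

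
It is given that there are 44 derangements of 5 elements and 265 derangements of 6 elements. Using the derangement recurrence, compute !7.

1854

!7 = (7-1)·(!6 + !5) = 6·(265 + 44) = 6·309 = 1854.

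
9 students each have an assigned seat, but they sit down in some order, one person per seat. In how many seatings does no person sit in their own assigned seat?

133496

!9 is the nearest integer to 9!/e.
9! = 362880, and 362880/e ≈ 133496.09, so !9 = 133496.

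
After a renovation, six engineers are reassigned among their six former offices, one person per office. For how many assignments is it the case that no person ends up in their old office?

265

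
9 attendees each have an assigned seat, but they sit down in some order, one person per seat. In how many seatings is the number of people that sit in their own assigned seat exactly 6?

Choose which 6 of the 9 are fixed: C(9,6) = 84.
The other 3 form a derangement: !3 = 2.
Total: 84 × 2 = 168.

168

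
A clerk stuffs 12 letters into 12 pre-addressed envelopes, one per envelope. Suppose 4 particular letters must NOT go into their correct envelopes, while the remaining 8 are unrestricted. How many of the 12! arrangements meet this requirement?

339696000

Let A_j be the event that the j-th constrained one is fixed. By inclusion-exclusion over the 4 events:
Σ_{j=0}^{4} (-1)^j C(4,j)(12-j)!
= C(4,0)·12! - C(4,1)·11! + C(4,2)·10! - C(4,3)·9! + C(4,4)·8!
= 479001600 - 159667200 + 21772800 - 1451520 + 40320
= 339696000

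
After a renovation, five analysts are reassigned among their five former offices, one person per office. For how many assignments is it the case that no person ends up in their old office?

44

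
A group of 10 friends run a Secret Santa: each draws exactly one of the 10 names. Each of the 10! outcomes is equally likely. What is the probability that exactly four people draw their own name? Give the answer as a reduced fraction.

53/3456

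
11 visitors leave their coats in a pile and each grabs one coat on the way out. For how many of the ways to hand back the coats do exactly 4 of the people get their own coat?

611820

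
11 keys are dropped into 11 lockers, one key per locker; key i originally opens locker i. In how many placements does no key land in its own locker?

Use !n = n·!(n-1) + (-1)^n.
!11 = 11·1334961 - 1 = 14684570

14684570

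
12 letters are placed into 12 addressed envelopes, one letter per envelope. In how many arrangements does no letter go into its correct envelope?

The number of derangements of 12 is !12 = Σ_{k=0}^{12} (-1)^k·12!/k!
= 12! - 12!/1! + 12!/2! - 12!/3! + 12!/4! - 12!/5! + 12!/6! - 12!/7! + 12!/8! - 12!/9! + 12!/10! - 12!/11! + 12!/12!
= 479001600 - 479001600 + 239500800 - 79833600 + 19958400 - 3991680 + 665280 - 95040 + 11880 - 1320 + 132 - 12 + 1
= 176214841

176214841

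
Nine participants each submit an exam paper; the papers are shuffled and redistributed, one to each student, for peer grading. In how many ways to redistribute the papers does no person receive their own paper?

133496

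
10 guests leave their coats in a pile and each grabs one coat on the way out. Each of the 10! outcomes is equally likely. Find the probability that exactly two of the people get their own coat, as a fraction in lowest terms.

Favorable outcomes: C(10,2)·!8 = 45·14833 = 667485.
Total outcomes: 10! = 3628800.
Probability = 667485/3628800 = 2119/11520.

2119/11520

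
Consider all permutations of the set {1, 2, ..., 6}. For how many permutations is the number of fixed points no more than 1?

529

# with exactly i fixed is C(6,i)·!(6-i); sum over i=0..1:
  i=0: C(6,0)·!6 = 1·265 = 265
  i=1: C(6,1)·!5 = 6·44 = 264
Total = 529.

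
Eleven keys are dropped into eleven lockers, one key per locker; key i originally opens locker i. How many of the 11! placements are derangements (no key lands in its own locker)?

The subfactorial !11 = [11!/e] (nearest integer).
11! = 39916800, and 39916800/e ≈ 14684570.08, so !11 = 14684570.

14684570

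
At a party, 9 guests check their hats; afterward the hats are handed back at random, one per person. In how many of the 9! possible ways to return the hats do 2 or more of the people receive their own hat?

95887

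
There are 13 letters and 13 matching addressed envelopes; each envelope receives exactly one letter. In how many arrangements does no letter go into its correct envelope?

2290792932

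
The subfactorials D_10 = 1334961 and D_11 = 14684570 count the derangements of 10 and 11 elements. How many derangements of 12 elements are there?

176214841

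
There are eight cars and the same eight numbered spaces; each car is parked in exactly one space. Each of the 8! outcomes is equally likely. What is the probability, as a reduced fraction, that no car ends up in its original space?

Favorable outcomes: !8 = 14833.
Total outcomes: 8! = 40320.
Probability = 14833/40320 = 2119/5760.

2119/5760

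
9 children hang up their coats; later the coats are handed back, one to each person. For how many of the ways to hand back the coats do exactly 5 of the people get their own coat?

1134

Pick the 5 fixed positions: C(9,5) = 126 ways.
The other 4 form a derangement: !4 = 9.
Total: 126 × 9 = 1134.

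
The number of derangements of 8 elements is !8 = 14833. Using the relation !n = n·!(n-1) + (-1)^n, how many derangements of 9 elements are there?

!9 = 9·14833 - 1 = 133496.

133496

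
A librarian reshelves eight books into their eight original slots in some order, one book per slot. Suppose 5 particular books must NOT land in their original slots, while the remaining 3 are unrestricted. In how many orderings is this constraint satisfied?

21234

Let A_j be the event that the j-th constrained one is fixed. By inclusion-exclusion over the 5 events:
Σ_{j=0}^{5} (-1)^j C(5,j)(8-j)!
= C(5,0)·8! - C(5,1)·7! + C(5,2)·6! - C(5,3)·5! + C(5,4)·4! - C(5,5)·3!
= 40320 - 25200 + 7200 - 1200 + 120 - 6
= 21234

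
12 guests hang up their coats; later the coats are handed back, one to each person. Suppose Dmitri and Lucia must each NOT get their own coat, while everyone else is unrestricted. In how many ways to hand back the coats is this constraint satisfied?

Let A_j be the event that the j-th constrained one is fixed. By inclusion-exclusion over the 2 events:
Σ_{j=0}^{2} (-1)^j C(2,j)(12-j)!
= C(2,0)·12! - C(2,1)·11! + C(2,2)·10!
= 479001600 - 79833600 + 3628800
= 402796800

402796800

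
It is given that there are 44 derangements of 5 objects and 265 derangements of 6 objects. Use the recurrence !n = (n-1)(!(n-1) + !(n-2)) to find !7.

!7 = (7-1)·(!6 + !5) = 6·(265 + 44) = 6·309 = 1854.

1854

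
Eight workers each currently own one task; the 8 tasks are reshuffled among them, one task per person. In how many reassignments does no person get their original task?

The number of derangements of 8 is !8 = Σ_{k=0}^{8} (-1)^k·8!/k!
= 8! - 8!/1! + 8!/2! - 8!/3! + 8!/4! - 8!/5! + 8!/6! - 8!/7! + 8!/8!
= 40320 - 40320 + 20160 - 6720 + 1680 - 336 + 56 - 8 + 1
= 14833

14833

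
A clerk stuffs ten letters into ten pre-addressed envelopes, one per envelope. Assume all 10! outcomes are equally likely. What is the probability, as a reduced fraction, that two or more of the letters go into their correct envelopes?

958879/3628800

Favorable outcomes: Σ_{i≥2} C(10,i)·!(10-i) = 45·14833 + 120·1854 + 210·265 + 252·44 + 210·9 + 120·2 + 45·1 + 10·0 + 1·1 = 958879.
Total outcomes: 10! = 3628800.
Probability = 958879/3628800 = 958879/3628800.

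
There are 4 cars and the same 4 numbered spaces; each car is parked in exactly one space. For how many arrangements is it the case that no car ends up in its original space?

9

The subfactorial !4 = [4!/e] (nearest integer).
4! = 24, and 24/e ≈ 8.83, so !4 = 9.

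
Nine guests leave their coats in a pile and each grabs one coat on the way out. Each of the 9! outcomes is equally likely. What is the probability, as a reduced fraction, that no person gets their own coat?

16687/45360

Favorable outcomes: !9 = 133496.
Total outcomes: 9! = 362880.
Probability = 133496/362880 = 16687/45360.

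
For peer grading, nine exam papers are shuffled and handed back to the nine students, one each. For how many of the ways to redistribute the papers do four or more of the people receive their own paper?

Sum C(9,i)·!(9-i) for i = 4..9:
  i=4: C(9,4)·!5 = 126·44 = 5544
  i=5: C(9,5)·!4 = 126·9 = 1134
  i=6: C(9,6)·!3 = 84·2 = 168
  i=7: C(9,7)·!2 = 36·1 = 36
  i=8: C(9,8)·!1 = 9·0 = 0
  i=9: C(9,9)·!0 = 1·1 = 1
Total = 6883.

6883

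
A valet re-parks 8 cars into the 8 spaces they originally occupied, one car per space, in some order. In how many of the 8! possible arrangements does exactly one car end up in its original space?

Pick the single fixed position: C(8,1) = 8 ways.
The remaining 7 must be deranged: !7 = 1854.
Total: 8 × 1854 = 14832.

14832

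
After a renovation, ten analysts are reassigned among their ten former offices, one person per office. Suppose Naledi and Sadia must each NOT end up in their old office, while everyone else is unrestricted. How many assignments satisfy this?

2943360

Inclusion-exclusion on the 2 forbidden self-matches:
Σ_{j=0}^{2} (-1)^j C(2,j)(10-j)!
= C(2,0)·10! - C(2,1)·9! + C(2,2)·8!
= 3628800 - 725760 + 40320
= 2943360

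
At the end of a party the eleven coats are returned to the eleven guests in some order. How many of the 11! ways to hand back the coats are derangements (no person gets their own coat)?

14684570

The subfactorial !11 = [11!/e] (nearest integer).
11! = 39916800, and 39916800/e ≈ 14684570.08, so !11 = 14684570.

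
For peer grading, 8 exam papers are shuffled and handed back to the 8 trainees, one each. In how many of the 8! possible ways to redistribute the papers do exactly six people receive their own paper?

28

Choose which 6 of the 8 are fixed: C(8,6) = 28.
The other 2 form a derangement: !2 = 1.
Total: 28 × 1 = 28.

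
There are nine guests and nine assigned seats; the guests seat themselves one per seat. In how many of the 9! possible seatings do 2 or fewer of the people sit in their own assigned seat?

Sum C(9,i)·!(9-i) for i = 0..2:
  i=0: C(9,0)·!9 = 1·133496 = 133496
  i=1: C(9,1)·!8 = 9·14833 = 133497
  i=2: C(9,2)·!7 = 36·1854 = 66744
Total = 333737.

333737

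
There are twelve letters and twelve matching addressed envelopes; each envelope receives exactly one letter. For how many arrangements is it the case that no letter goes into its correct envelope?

Recurrence: !12 = 12·!11 + (-1)^12.
!12 = 12·14684570 + 1 = 176214841

176214841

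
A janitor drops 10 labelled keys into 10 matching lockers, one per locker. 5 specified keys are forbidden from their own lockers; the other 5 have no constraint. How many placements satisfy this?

2170680

Inclusion-exclusion on the 5 forbidden self-matches:
Σ_{j=0}^{5} (-1)^j C(5,j)(10-j)!
= C(5,0)·10! - C(5,1)·9! + C(5,2)·8! - C(5,3)·7! + C(5,4)·6! - C(5,5)·5!
= 3628800 - 1814400 + 403200 - 50400 + 3600 - 120
= 2170680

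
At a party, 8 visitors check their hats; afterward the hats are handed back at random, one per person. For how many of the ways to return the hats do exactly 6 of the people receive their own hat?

28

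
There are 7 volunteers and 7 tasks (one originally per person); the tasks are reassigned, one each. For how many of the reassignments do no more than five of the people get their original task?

# with exactly i fixed is C(7,i)·!(7-i); sum over i=0..5:
  i=0: C(7,0)·!7 = 1·1854 = 1854
  i=1: C(7,1)·!6 = 7·265 = 1855
  i=2: C(7,2)·!5 = 21·44 = 924
  i=3: C(7,3)·!4 = 35·9 = 315
  i=4: C(7,4)·!3 = 35·2 = 70
  i=5: C(7,5)·!2 = 21·1 = 21
Total = 5039.

5039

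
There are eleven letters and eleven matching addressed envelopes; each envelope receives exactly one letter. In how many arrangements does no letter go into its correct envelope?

14684570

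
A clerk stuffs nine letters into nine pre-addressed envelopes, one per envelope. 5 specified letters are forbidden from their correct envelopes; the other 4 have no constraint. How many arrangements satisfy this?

205056

Let A_j be the event that the j-th constrained one is fixed. By inclusion-exclusion over the 5 events:
Σ_{j=0}^{5} (-1)^j C(5,j)(9-j)!
= C(5,0)·9! - C(5,1)·8! + C(5,2)·7! - C(5,3)·6! + C(5,4)·5! - C(5,5)·4!
= 362880 - 201600 + 50400 - 7200 + 600 - 24
= 205056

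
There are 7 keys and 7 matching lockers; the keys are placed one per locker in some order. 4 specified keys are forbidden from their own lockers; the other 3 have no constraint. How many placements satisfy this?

2790

Inclusion-exclusion on the 4 forbidden self-matches:
Σ_{j=0}^{4} (-1)^j C(4,j)(7-j)!
= C(4,0)·7! - C(4,1)·6! + C(4,2)·5! - C(4,3)·4! + C(4,4)·3!
= 5040 - 2880 + 720 - 96 + 6
= 2790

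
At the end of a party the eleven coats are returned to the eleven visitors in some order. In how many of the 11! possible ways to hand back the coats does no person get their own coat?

!11 = 11! · Σ_{k=0}^{11} (-1)^k/k!
= 11! - 11!/1! + 11!/2! - 11!/3! + 11!/4! - 11!/5! + 11!/6! - 11!/7! + 11!/8! - 11!/9! + 11!/10! - 11!/11!
= 39916800 - 39916800 + 19958400 - 6652800 + 1663200 - 332640 + 55440 - 7920 + 990 - 110 + 11 - 1
= 14684570

14684570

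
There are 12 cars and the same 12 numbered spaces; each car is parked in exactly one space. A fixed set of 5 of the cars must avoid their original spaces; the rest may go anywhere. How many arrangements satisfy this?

312273360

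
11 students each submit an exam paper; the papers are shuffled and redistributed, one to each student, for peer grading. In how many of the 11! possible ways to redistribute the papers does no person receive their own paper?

Recurrence: !11 = 10·(!10 + !9).
!11 = 10·(1334961 + 133496) = 10·1468457 = 14684570

14684570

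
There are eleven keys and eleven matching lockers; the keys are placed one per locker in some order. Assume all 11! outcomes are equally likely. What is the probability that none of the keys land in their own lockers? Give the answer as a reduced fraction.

Favorable outcomes: !11 = 14684570.
Total outcomes: 11! = 39916800.
Probability = 14684570/39916800 = 1468457/3991680.

1468457/3991680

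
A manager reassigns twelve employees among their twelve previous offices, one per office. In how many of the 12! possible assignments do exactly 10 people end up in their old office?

66

Pick the 10 fixed positions: C(12,10) = 66 ways.
The other 2 form a derangement: !2 = 1.
Total: 66 × 1 = 66.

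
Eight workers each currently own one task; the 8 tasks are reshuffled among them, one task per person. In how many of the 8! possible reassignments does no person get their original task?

Use !n = (n-1)(!(n-1) + !(n-2)).
!8 = 7·(1854 + 265) = 7·2119 = 14833

14833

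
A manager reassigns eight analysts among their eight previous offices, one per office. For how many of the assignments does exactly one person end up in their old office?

Pick the single fixed position: C(8,1) = 8 ways.
The remaining 7 must be deranged: !7 = 1854.
Total: 8 × 1854 = 14832.

14832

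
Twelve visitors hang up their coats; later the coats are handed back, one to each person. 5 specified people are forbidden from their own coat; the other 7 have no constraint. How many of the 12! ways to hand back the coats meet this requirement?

Inclusion-exclusion on the 5 forbidden self-matches:
Σ_{j=0}^{5} (-1)^j C(5,j)(12-j)!
= C(5,0)·12! - C(5,1)·11! + C(5,2)·10! - C(5,3)·9! + C(5,4)·8! - C(5,5)·7!
= 479001600 - 199584000 + 36288000 - 3628800 + 201600 - 5040
= 312273360

312273360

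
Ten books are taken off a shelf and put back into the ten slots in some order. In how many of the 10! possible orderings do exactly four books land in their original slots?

55650

Choose which 4 of the 10 are fixed: C(10,4) = 210.
The other 6 form a derangement: !6 = 265.
Total: 210 × 265 = 55650.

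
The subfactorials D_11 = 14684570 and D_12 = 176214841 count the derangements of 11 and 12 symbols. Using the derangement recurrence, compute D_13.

D_13 = (13-1)·(D_12 + D_11) = 12·(176214841 + 14684570) = 12·190899411 = 2290792932.

2290792932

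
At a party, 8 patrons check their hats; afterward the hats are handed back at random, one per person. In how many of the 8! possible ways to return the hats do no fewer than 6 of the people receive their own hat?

29

# with exactly i fixed is C(8,i)·!(8-i); sum over i=6..8:
  i=6: C(8,6)·!2 = 28·1 = 28
  i=7: C(8,7)·!1 = 8·0 = 0
  i=8: C(8,8)·!0 = 1·1 = 1
Total = 29.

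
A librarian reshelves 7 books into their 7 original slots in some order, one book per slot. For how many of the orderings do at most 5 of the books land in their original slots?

5039

Sum C(7,i)·!(7-i) for i = 0..5:
  i=0: C(7,0)·!7 = 1·1854 = 1854
  i=1: C(7,1)·!6 = 7·265 = 1855
  i=2: C(7,2)·!5 = 21·44 = 924
  i=3: C(7,3)·!4 = 35·9 = 315
  i=4: C(7,4)·!3 = 35·2 = 70
  i=5: C(7,5)·!2 = 21·1 = 21
Total = 5039.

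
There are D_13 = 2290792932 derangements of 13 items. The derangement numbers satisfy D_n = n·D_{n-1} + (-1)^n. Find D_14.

32071101049

D_14 = 14·2290792932 + 1 = 32071101049.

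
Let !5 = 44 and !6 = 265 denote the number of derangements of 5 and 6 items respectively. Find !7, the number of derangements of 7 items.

1854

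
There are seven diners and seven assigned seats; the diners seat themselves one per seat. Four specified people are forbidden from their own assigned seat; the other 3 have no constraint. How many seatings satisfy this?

Inclusion-exclusion on the 4 forbidden self-matches:
Σ_{j=0}^{4} (-1)^j C(4,j)(7-j)!
= C(4,0)·7! - C(4,1)·6! + C(4,2)·5! - C(4,3)·4! + C(4,4)·3!
= 5040 - 2880 + 720 - 96 + 6
= 2790

2790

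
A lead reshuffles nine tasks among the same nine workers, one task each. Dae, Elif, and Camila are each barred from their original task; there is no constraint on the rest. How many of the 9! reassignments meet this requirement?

256320

Let A_j be the event that the j-th constrained one is fixed. By inclusion-exclusion over the 3 events:
Σ_{j=0}^{3} (-1)^j C(3,j)(9-j)!
= C(3,0)·9! - C(3,1)·8! + C(3,2)·7! - C(3,3)·6!
= 362880 - 120960 + 15120 - 720
= 256320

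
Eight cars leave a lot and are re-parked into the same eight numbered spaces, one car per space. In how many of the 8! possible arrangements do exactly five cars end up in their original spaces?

112

Choose which 5 of the 8 are fixed: C(8,5) = 56.
The other 3 form a derangement: !3 = 2.
Total: 56 × 2 = 112.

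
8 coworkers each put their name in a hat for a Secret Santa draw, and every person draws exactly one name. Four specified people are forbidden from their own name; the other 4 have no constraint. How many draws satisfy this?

Let A_j be the event that the j-th constrained one is fixed. By inclusion-exclusion over the 4 events:
Σ_{j=0}^{4} (-1)^j C(4,j)(8-j)!
= C(4,0)·8! - C(4,1)·7! + C(4,2)·6! - C(4,3)·5! + C(4,4)·4!
= 40320 - 20160 + 4320 - 480 + 24
= 24024

24024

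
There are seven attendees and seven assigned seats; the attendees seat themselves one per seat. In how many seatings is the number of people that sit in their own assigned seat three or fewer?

4948

Sum C(7,i)·!(7-i) for i = 0..3:
  i=0: C(7,0)·!7 = 1·1854 = 1854
  i=1: C(7,1)·!6 = 7·265 = 1855
  i=2: C(7,2)·!5 = 21·44 = 924
  i=3: C(7,3)·!4 = 35·9 = 315
Total = 4948.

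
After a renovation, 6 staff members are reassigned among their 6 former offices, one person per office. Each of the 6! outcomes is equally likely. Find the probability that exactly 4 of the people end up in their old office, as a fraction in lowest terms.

Favorable outcomes: C(6,4)·!2 = 15·1 = 15.
Total outcomes: 6! = 720.
Probability = 15/720 = 1/48.

1/48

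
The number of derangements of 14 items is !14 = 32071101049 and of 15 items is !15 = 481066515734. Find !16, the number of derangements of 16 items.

!16 = (16-1)·(!15 + !14) = 15·(481066515734 + 32071101049) = 15·513137616783 = 7697064251745.

7697064251745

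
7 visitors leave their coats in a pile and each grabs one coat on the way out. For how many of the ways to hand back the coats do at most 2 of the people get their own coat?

4633

# with exactly i fixed is C(7,i)·!(7-i); sum over i=0..2:
  i=0: C(7,0)·!7 = 1·1854 = 1854
  i=1: C(7,1)·!6 = 7·265 = 1855
  i=2: C(7,2)·!5 = 21·44 = 924
Total = 4633.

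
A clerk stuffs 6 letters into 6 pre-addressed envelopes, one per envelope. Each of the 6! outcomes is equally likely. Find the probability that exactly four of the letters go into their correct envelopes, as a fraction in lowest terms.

1/48

Favorable outcomes: C(6,4)·!2 = 15·1 = 15.
Total outcomes: 6! = 720.
Probability = 15/720 = 1/48.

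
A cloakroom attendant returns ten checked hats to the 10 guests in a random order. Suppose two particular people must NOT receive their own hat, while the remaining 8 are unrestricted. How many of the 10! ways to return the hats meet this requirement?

Let A_j be the event that the j-th constrained one is fixed. By inclusion-exclusion over the 2 events:
Σ_{j=0}^{2} (-1)^j C(2,j)(10-j)!
= C(2,0)·10! - C(2,1)·9! + C(2,2)·8!
= 3628800 - 725760 + 40320
= 2943360

2943360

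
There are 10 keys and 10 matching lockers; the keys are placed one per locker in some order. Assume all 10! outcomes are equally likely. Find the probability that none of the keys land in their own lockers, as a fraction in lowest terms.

16481/44800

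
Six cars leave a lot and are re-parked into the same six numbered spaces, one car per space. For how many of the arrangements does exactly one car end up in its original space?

Pick the single fixed position: C(6,1) = 6 ways.
The remaining 5 must be deranged: !5 = 44.
Total: 6 × 44 = 264.

264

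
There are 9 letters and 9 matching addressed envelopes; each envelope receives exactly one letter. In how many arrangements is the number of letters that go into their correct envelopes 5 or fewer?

# with exactly i fixed is C(9,i)·!(9-i); sum over i=0..5:
  i=0: C(9,0)·!9 = 1·133496 = 133496
  i=1: C(9,1)·!8 = 9·14833 = 133497
  i=2: C(9,2)·!7 = 36·1854 = 66744
  i=3: C(9,3)·!6 = 84·265 = 22260
  i=4: C(9,4)·!5 = 126·44 = 5544
  i=5: C(9,5)·!4 = 126·9 = 1134
Total = 362675.

362675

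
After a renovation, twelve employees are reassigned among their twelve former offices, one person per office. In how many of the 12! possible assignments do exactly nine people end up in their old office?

440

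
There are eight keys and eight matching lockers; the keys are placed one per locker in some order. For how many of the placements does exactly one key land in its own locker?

Choose which one of the 8 is fixed: C(8,1) = 8.
The other 7 form a derangement: !7 = 1854.
Total: 8 × 1854 = 14832.

14832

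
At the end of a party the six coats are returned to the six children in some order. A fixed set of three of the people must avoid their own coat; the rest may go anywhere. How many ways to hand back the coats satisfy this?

426

Let A_j be the event that the j-th constrained one is fixed. By inclusion-exclusion over the 3 events:
Σ_{j=0}^{3} (-1)^j C(3,j)(6-j)!
= C(3,0)·6! - C(3,1)·5! + C(3,2)·4! - C(3,3)·3!
= 720 - 360 + 72 - 6
= 426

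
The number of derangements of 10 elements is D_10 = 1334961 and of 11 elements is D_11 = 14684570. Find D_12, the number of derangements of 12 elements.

176214841

D_12 = (12-1)·(D_11 + D_10) = 11·(14684570 + 1334961) = 11·16019531 = 176214841.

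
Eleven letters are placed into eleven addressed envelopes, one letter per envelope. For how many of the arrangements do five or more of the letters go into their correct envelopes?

146114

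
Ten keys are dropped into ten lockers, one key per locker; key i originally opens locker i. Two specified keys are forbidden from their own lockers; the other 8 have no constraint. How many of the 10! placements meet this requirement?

2943360

Inclusion-exclusion on the 2 forbidden self-matches:
Σ_{j=0}^{2} (-1)^j C(2,j)(10-j)!
= C(2,0)·10! - C(2,1)·9! + C(2,2)·8!
= 3628800 - 725760 + 40320
= 2943360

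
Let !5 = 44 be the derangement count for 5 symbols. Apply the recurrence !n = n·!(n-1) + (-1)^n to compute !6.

!6 = 6·44 + 1 = 265.

265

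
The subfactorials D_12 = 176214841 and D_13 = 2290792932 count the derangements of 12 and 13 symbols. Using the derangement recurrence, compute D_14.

D_14 = (14-1)·(D_13 + D_12) = 13·(2290792932 + 176214841) = 13·2467007773 = 32071101049.

32071101049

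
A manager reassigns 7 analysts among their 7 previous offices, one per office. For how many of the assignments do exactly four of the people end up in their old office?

70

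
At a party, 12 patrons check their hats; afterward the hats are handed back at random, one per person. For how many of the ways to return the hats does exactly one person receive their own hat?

176214840

Choose which one of the 12 is fixed: C(12,1) = 12.
The other 11 form a derangement: !11 = 14684570.
Total: 12 × 14684570 = 176214840.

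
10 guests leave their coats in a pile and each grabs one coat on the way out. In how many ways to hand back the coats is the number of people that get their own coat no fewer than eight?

Sum C(10,i)·!(10-i) for i = 8..10:
  i=8: C(10,8)·!2 = 45·1 = 45
  i=9: C(10,9)·!1 = 10·0 = 0
  i=10: C(10,10)·!0 = 1·1 = 1
Total = 46.

46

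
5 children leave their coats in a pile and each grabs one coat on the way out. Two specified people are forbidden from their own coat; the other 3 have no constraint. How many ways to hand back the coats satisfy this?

78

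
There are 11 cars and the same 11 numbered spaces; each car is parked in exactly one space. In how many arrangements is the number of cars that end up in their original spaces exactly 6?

Pick the 6 fixed positions: C(11,6) = 462 ways.
The remaining 5 must be deranged: !5 = 44.
Total: 462 × 44 = 20328.

20328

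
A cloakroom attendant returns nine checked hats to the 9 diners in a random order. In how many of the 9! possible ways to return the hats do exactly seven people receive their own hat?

Pick the 7 fixed positions: C(9,7) = 36 ways.
The other 2 form a derangement: !2 = 1.
Total: 36 × 1 = 36.

36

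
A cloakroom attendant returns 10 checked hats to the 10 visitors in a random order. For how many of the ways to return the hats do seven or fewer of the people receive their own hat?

Sum C(10,i)·!(10-i) for i = 0..7:
  i=0: C(10,0)·!10 = 1·1334961 = 1334961
  i=1: C(10,1)·!9 = 10·133496 = 1334960
  i=2: C(10,2)·!8 = 45·14833 = 667485
  i=3: C(10,3)·!7 = 120·1854 = 222480
  i=4: C(10,4)·!6 = 210·265 = 55650
  i=5: C(10,5)·!5 = 252·44 = 11088
  i=6: C(10,6)·!4 = 210·9 = 1890
  i=7: C(10,7)·!3 = 120·2 = 240
Total = 3628754.

3628754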